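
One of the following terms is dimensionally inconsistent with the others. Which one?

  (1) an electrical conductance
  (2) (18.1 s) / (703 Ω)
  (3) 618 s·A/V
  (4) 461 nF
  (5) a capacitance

In SI base units:
  (1) [electrical conductance] = kg⁻¹·m⁻²·s³·A²
  (2) [s] / [kg·m²·s⁻³·A⁻²] = kg⁻¹·m⁻²·s⁴·A²
  (3) A·s·V⁻¹ = A·s·(J·C⁻¹)⁻¹ = kg⁻¹·m⁻²·s⁴·A²
  (4) F = C·V⁻¹ = kg⁻¹·m⁻²·s⁴·A²
  (5) [capacitance] = kg⁻¹·m⁻²·s⁴·A²
All reduce to kg⁻¹·m⁻²·s⁴·A² except (1), which is kg⁻¹·m⁻²·s³·A².

(1)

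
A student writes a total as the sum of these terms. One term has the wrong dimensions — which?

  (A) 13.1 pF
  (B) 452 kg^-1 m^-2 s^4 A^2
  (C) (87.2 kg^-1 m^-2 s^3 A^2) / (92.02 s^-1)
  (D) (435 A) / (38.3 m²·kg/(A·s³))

Work out the base dimensions of each:
  (A) F = C·V⁻¹ = kg⁻¹·m⁻²·s⁴·A²
  (B) kg⁻¹·m⁻²·s⁴·A²
  (C) [kg⁻¹·m⁻²·s³·A²] / [s⁻¹] = kg⁻¹·m⁻²·s⁴·A²
  (D) [A] / [kg·m²·s⁻³·A⁻¹] = kg⁻¹·m⁻²·s³·A²
All reduce to kg⁻¹·m⁻²·s⁴·A² except (D), which is kg⁻¹·m⁻²·s³·A².

(D)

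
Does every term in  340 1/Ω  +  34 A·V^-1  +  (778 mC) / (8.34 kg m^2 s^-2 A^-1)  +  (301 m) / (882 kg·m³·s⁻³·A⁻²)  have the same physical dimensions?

Yes

Expand each in SI base units:
  340 1/Ω:  Ω⁻¹ = (V·A⁻¹)⁻¹ = kg⁻¹·m⁻²·s³·A²
  34 A·V^-1:  A·V⁻¹ = A·(J·C⁻¹)⁻¹ = kg⁻¹·m⁻²·s³·A²
  (778 mC) / (8.34 kg m^2 s^-2 A^-1):  [s·A] / [kg·m²·s⁻²·A⁻¹] = kg⁻¹·m⁻²·s³·A²
  (301 m) / (882 kg·m³·s⁻³·A⁻²):  [m] / [kg·m³·s⁻³·A⁻²] = kg⁻¹·m⁻²·s³·A²
Every term reduces to kg⁻¹·m⁻²·s³·A².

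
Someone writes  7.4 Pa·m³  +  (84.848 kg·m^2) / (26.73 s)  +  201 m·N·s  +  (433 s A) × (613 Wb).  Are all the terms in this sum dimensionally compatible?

Dimensions:
  7.4 Pa·m³:  Pa·m³ = N·m⁻²·m³ = kg·m²·s⁻²
  (84.848 kg·m^2) / (26.73 s):  [kg·m²] / [s] = kg·m²·s⁻¹
  201 m·N·s:  N·m·s = kg·m·s⁻²·m·s = kg·m²·s⁻¹
  (433 s A) × (613 Wb):  [s·A] · [kg·m²·s⁻²·A⁻¹] = kg·m²·s⁻¹
The terms do not share a single dimension (kg·m²·s⁻² vs kg·m²·s⁻¹).

No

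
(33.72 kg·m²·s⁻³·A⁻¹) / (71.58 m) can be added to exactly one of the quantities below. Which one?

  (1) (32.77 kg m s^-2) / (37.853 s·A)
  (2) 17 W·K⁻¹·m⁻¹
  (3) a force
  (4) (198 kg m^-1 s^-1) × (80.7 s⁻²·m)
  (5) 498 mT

(1)

Reference: [kg·m²·s⁻³·A⁻¹] / [m] = kg·m·s⁻³·A⁻¹.
Each option:
  (1) [kg·m·s⁻²] / [s·A] = kg·m·s⁻³·A⁻¹  ← same
  (2) W·m⁻¹·K⁻¹ = J·s⁻¹·m⁻¹·K⁻¹ = kg·m·s⁻³·K⁻¹
  (3) [force] = kg·m·s⁻²
  (4) [kg·m⁻¹·s⁻¹] · [m·s⁻²] = kg·s⁻³
  (5) T = Wb·m⁻² = kg·s⁻²·A⁻¹
Only (1) matches kg·m·s⁻³·A⁻¹.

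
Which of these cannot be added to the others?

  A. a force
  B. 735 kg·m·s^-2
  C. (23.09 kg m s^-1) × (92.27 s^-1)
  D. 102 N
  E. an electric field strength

Dimensions:
  A. [force] = kg·m·s⁻²
  B. kg·m·s⁻²
  C. [kg·m·s⁻¹] · [s⁻¹] = kg·m·s⁻²
  D. N = kg·m·s⁻²
  E. [electric field strength] = kg·m·s⁻³·A⁻¹
All reduce to kg·m·s⁻² except E., which is kg·m·s⁻³·A⁻¹.

E.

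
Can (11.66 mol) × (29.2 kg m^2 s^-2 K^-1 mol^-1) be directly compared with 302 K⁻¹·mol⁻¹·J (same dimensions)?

Work out the base dimensions of each:
  (11.66 mol) × (29.2 kg m^2 s^-2 K^-1 mol^-1):  [mol] · [kg·m²·s⁻²·K⁻¹·mol⁻¹] = kg·m²·s⁻²·K⁻¹
  302 K⁻¹·mol⁻¹·J:  J·mol⁻¹·K⁻¹ = N·m·mol⁻¹·K⁻¹ = kg·m²·s⁻²·K⁻¹·mol⁻¹
kg·m²·s⁻²·K⁻¹ ≠ kg·m²·s⁻²·K⁻¹·mol⁻¹, so they cannot be added.

No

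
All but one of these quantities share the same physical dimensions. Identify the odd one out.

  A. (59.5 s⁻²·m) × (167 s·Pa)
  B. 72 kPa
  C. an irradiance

B.

Reduce each to base SI dimensions:
  A. [m·s⁻²] · [kg·m⁻¹·s⁻¹] = kg·s⁻³
  B. Pa = N·m⁻² = kg·m⁻¹·s⁻²
  C. [irradiance] = kg·s⁻³
All reduce to kg·s⁻³ except B., which is kg·m⁻¹·s⁻².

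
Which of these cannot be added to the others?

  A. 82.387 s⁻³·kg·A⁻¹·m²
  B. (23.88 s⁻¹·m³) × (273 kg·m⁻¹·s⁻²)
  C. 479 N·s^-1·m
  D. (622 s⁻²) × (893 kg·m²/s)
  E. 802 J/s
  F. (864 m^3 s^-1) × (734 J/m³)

A.

Dimensions:
  A. kg·m²·s⁻³·A⁻¹
  B. [m³·s⁻¹] · [kg·m⁻¹·s⁻²] = kg·m²·s⁻³
  C. N·m·s⁻¹ = kg·m·s⁻²·m·s⁻¹ = kg·m²·s⁻³
  D. [s⁻²] · [kg·m²·s⁻¹] = kg·m²·s⁻³
  E. J·s⁻¹ = N·m·s⁻¹ = kg·m²·s⁻³
  F. [m³·s⁻¹] · [kg·m⁻¹·s⁻²] = kg·m²·s⁻³
All reduce to kg·m²·s⁻³ except A., which is kg·m²·s⁻³·A⁻¹.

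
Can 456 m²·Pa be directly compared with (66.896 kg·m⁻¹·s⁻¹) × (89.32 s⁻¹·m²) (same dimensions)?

Dimensions:
  456 m²·Pa:  Pa·m² = N·m⁻²·m² = kg·m·s⁻²
  (66.896 kg·m⁻¹·s⁻¹) × (89.32 s⁻¹·m²):  [kg·m⁻¹·s⁻¹] · [m²·s⁻¹] = kg·m·s⁻²
Both are kg·m·s⁻², so they have the same dimensions and can be added.

Yes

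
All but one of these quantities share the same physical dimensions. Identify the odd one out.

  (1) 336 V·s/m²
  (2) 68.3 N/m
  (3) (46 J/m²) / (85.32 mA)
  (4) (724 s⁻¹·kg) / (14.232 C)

(2)

Work out the base dimensions of each:
  (1) V·s·m⁻² = J·C⁻¹·s·m⁻² = kg·s⁻²·A⁻¹
  (2) N·m⁻¹ = kg·m·s⁻²·m⁻¹ = kg·s⁻²
  (3) [kg·s⁻²] / [A] = kg·s⁻²·A⁻¹
  (4) [kg·s⁻¹] / [s·A] = kg·s⁻²·A⁻¹
All reduce to kg·s⁻²·A⁻¹ except (2), which is kg·s⁻².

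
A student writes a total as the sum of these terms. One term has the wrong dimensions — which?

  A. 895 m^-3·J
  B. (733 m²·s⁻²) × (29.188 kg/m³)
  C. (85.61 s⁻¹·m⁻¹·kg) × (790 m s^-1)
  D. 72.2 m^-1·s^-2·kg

C.

Work out the base dimensions of each:
  A. J·m⁻³ = N·m·m⁻³ = kg·m⁻¹·s⁻²
  B. [m²·s⁻²] · [kg·m⁻³] = kg·m⁻¹·s⁻²
  C. [kg·m⁻¹·s⁻¹] · [m·s⁻¹] = kg·s⁻²
  D. kg·m⁻¹·s⁻²
All reduce to kg·m⁻¹·s⁻² except C., which is kg·s⁻².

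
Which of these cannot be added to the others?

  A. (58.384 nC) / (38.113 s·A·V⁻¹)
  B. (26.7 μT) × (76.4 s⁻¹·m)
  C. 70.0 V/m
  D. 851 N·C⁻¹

Reduce each to base SI dimensions:
  A. [s·A] / [kg⁻¹·m⁻²·s⁴·A²] = kg·m²·s⁻³·A⁻¹
  B. [kg·s⁻²·A⁻¹] · [m·s⁻¹] = kg·m·s⁻³·A⁻¹
  C. V·m⁻¹ = J·C⁻¹·m⁻¹ = kg·m·s⁻³·A⁻¹
  D. N·C⁻¹ = kg·m·s⁻²·(s·A)⁻¹ = kg·m·s⁻³·A⁻¹
All reduce to kg·m·s⁻³·A⁻¹ except A., which is kg·m²·s⁻³·A⁻¹.

A.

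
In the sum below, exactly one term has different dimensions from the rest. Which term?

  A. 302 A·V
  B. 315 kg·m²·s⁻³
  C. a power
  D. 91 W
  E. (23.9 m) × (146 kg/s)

E.

Reduce each to base SI dimensions:
  A. V·A = J·C⁻¹·A = kg·m²·s⁻³
  B. kg·m²·s⁻³
  C. [power] = kg·m²·s⁻³
  D. W = J·s⁻¹ = kg·m²·s⁻³
  E. [m] · [kg·s⁻¹] = kg·m·s⁻¹
All reduce to kg·m²·s⁻³ except E., which is kg·m·s⁻¹.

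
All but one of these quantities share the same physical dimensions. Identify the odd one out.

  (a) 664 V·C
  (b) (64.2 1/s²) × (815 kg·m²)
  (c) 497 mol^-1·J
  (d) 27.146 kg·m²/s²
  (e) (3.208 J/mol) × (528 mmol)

(c)

Work out the base dimensions of each:
  (a) C·V = s·A·J·C⁻¹ = kg·m²·s⁻²
  (b) [s⁻²] · [kg·m²] = kg·m²·s⁻²
  (c) J·mol⁻¹ = N·m·mol⁻¹ = kg·m²·s⁻²·mol⁻¹
  (d) kg·m²·s⁻²
  (e) [kg·m²·s⁻²·mol⁻¹] · [mol] = kg·m²·s⁻²
All reduce to kg·m²·s⁻² except (c), which is kg·m²·s⁻²·mol⁻¹.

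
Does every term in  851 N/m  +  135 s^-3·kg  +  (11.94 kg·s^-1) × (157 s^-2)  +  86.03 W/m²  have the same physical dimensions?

No

Expand each in SI base units:
  851 N/m:  N·m⁻¹ = kg·m·s⁻²·m⁻¹ = kg·s⁻²
  135 s^-3·kg:  kg·s⁻³
  (11.94 kg·s^-1) × (157 s^-2):  [kg·s⁻¹] · [s⁻²] = kg·s⁻³
  86.03 W/m²:  W·m⁻² = J·s⁻¹·m⁻² = kg·s⁻³
The terms do not share a single dimension (kg·s⁻² vs kg·s⁻³).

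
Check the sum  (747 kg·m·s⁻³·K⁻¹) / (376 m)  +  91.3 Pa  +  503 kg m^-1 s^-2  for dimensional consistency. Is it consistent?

No

Expand each in SI base units:
  (747 kg·m·s⁻³·K⁻¹) / (376 m):  [kg·m·s⁻³·K⁻¹] / [m] = kg·s⁻³·K⁻¹
  91.3 Pa:  Pa = N·m⁻² = kg·m⁻¹·s⁻²
  503 kg m^-1 s^-2:  kg·m⁻¹·s⁻²
The terms do not share a single dimension (kg·m⁻¹·s⁻² vs kg·s⁻³·K⁻¹).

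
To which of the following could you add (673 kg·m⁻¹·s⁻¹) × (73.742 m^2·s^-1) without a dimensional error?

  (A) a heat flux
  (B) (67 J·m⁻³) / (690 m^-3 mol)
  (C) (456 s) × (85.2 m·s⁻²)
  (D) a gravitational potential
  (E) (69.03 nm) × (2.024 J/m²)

Reference: [kg·m⁻¹·s⁻¹] · [m²·s⁻¹] = kg·m·s⁻².
Each option:
  (A) [heat flux] = kg·s⁻³
  (B) [kg·m⁻¹·s⁻²] / [m⁻³·mol] = kg·m²·s⁻²·mol⁻¹
  (C) [s] · [m·s⁻²] = m·s⁻¹
  (D) [gravitational potential] = m²·s⁻²
  (E) [m] · [kg·s⁻²] = kg·m·s⁻²  ← same
Only (E) matches kg·m·s⁻².

(E)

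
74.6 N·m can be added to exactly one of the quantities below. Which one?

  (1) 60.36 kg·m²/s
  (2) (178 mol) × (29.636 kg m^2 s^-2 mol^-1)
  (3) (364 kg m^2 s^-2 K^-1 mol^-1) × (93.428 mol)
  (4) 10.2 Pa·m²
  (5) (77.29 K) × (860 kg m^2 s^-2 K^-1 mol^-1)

(2)

Reference: N·m = kg·m·s⁻²·m = kg·m²·s⁻².
Each option:
  (1) kg·m²·s⁻¹
  (2) [mol] · [kg·m²·s⁻²·mol⁻¹] = kg·m²·s⁻²  ← same
  (3) [kg·m²·s⁻²·K⁻¹·mol⁻¹] · [mol] = kg·m²·s⁻²·K⁻¹
  (4) Pa·m² = N·m⁻²·m² = kg·m·s⁻²
  (5) [K] · [kg·m²·s⁻²·K⁻¹·mol⁻¹] = kg·m²·s⁻²·mol⁻¹
Only (2) matches kg·m²·s⁻².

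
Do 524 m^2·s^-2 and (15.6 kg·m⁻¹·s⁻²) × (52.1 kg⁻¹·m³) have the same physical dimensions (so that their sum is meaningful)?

Yes

Reduce each to base SI dimensions:
  524 m^2·s^-2:  m²·s⁻²
  (15.6 kg·m⁻¹·s⁻²) × (52.1 kg⁻¹·m³):  [kg·m⁻¹·s⁻²] · [kg⁻¹·m³] = m²·s⁻²
Both are m²·s⁻², so they have the same dimensions and can be added.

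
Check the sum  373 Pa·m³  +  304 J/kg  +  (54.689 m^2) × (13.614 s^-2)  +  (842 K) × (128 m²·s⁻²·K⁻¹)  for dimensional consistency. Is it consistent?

No

Work out the base dimensions of each:
  373 Pa·m³:  Pa·m³ = N·m⁻²·m³ = kg·m²·s⁻²
  304 J/kg:  J·kg⁻¹ = N·m·kg⁻¹ = m²·s⁻²
  (54.689 m^2) × (13.614 s^-2):  [m²] · [s⁻²] = m²·s⁻²
  (842 K) × (128 m²·s⁻²·K⁻¹):  [K] · [m²·s⁻²·K⁻¹] = m²·s⁻²
The terms do not share a single dimension (kg·m²·s⁻² vs m²·s⁻²).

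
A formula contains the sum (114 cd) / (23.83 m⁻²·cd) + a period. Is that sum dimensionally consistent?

Dimensions:
  (114 cd) / (23.83 m⁻²·cd):  [cd] / [m⁻²·cd] = m²
  a period:  [period] = s
m² ≠ s, so they cannot be added.

No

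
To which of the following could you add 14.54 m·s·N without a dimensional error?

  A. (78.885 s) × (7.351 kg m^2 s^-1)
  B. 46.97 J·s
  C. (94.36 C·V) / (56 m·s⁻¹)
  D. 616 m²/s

Reference: N·m·s = kg·m·s⁻²·m·s = kg·m²·s⁻¹.
Each option:
  A. [s] · [kg·m²·s⁻¹] = kg·m²
  B. J·s = N·m·s = kg·m²·s⁻¹  ← same
  C. [kg·m²·s⁻²] / [m·s⁻¹] = kg·m·s⁻¹
  D. m²·s⁻¹
Only B. matches kg·m²·s⁻¹.

B.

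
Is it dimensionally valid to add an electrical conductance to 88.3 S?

Dimensions:
  an electrical conductance:  [electrical conductance] = kg⁻¹·m⁻²·s³·A²
  88.3 S:  S = Ω⁻¹ = kg⁻¹·m⁻²·s³·A²
Both are kg⁻¹·m⁻²·s³·A², so they have the same dimensions and can be added.

Yes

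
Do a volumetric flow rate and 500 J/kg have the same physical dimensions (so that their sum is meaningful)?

No

Work out the base dimensions of each:
  a volumetric flow rate:  [volumetric flow rate] = m³·s⁻¹
  500 J/kg:  J·kg⁻¹ = N·m·kg⁻¹ = m²·s⁻²
m³·s⁻¹ ≠ m²·s⁻², so they cannot be added.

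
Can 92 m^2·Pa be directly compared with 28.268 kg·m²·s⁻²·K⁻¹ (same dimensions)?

Reduce each to base SI dimensions:
  92 m^2·Pa:  Pa·m² = N·m⁻²·m² = kg·m·s⁻²
  28.268 kg·m²·s⁻²·K⁻¹:  kg·m²·s⁻²·K⁻¹
kg·m·s⁻² ≠ kg·m²·s⁻²·K⁻¹, so they cannot be added.

No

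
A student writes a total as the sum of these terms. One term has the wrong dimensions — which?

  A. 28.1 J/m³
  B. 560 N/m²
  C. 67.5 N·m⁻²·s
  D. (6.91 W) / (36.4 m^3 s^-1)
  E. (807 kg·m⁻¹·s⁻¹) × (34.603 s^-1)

In SI base units:
  A. J·m⁻³ = N·m·m⁻³ = kg·m⁻¹·s⁻²
  B. N·m⁻² = kg·m·s⁻²·m⁻² = kg·m⁻¹·s⁻²
  C. N·s·m⁻² = kg·m·s⁻²·s·m⁻² = kg·m⁻¹·s⁻¹
  D. [kg·m²·s⁻³] / [m³·s⁻¹] = kg·m⁻¹·s⁻²
  E. [kg·m⁻¹·s⁻¹] · [s⁻¹] = kg·m⁻¹·s⁻²
All reduce to kg·m⁻¹·s⁻² except C., which is kg·m⁻¹·s⁻¹.

C.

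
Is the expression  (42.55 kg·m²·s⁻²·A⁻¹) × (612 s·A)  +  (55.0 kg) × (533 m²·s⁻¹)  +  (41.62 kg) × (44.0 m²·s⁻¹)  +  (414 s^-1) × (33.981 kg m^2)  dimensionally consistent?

Work out the base dimensions of each:
  (42.55 kg·m²·s⁻²·A⁻¹) × (612 s·A):  [kg·m²·s⁻²·A⁻¹] · [s·A] = kg·m²·s⁻¹
  (55.0 kg) × (533 m²·s⁻¹):  [kg] · [m²·s⁻¹] = kg·m²·s⁻¹
  (41.62 kg) × (44.0 m²·s⁻¹):  [kg] · [m²·s⁻¹] = kg·m²·s⁻¹
  (414 s^-1) × (33.981 kg m^2):  [s⁻¹] · [kg·m²] = kg·m²·s⁻¹
Every term reduces to kg·m²·s⁻¹.

Yes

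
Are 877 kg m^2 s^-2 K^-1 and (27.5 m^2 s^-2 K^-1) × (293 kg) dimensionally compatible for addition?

Yes

Dimensions:
  877 kg m^2 s^-2 K^-1:  kg·m²·s⁻²·K⁻¹
  (27.5 m^2 s^-2 K^-1) × (293 kg):  [m²·s⁻²·K⁻¹] · [kg] = kg·m²·s⁻²·K⁻¹
Both are kg·m²·s⁻²·K⁻¹, so they have the same dimensions and can be added.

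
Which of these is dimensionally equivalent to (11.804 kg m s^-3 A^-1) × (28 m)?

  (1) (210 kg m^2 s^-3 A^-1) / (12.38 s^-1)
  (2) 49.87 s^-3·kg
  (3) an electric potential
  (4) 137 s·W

(3)

Reference: [kg·m·s⁻³·A⁻¹] · [m] = kg·m²·s⁻³·A⁻¹.
Each option:
  (1) [kg·m²·s⁻³·A⁻¹] / [s⁻¹] = kg·m²·s⁻²·A⁻¹
  (2) kg·s⁻³
  (3) [electric potential] = kg·m²·s⁻³·A⁻¹  ← same
  (4) W·s = J·s⁻¹·s = kg·m²·s⁻²
Only (3) matches kg·m²·s⁻³·A⁻¹.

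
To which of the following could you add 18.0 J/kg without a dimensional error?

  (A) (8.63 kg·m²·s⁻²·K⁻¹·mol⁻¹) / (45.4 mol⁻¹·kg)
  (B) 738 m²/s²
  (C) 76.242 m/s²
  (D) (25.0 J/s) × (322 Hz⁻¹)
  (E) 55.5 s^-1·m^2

Reference: J·kg⁻¹ = N·m·kg⁻¹ = m²·s⁻².
Each option:
  (A) [kg·m²·s⁻²·K⁻¹·mol⁻¹] / [kg·mol⁻¹] = m²·s⁻²·K⁻¹
  (B) m²·s⁻²  ← same
  (C) m·s⁻²
  (D) [kg·m²·s⁻³] · [s] = kg·m²·s⁻²
  (E) m²·s⁻¹
Only (B) matches m²·s⁻².

(B)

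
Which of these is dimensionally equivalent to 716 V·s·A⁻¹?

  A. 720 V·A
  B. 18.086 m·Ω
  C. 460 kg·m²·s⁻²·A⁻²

Reference: V·s·A⁻¹ = J·C⁻¹·s·A⁻¹ = kg·m²·s⁻²·A⁻².
Each option:
  A. V·A = J·C⁻¹·A = kg·m²·s⁻³
  B. Ω·m = V·A⁻¹·m = kg·m³·s⁻³·A⁻²
  C. kg·m²·s⁻²·A⁻²  ← same
Only C. matches kg·m²·s⁻²·A⁻².

C.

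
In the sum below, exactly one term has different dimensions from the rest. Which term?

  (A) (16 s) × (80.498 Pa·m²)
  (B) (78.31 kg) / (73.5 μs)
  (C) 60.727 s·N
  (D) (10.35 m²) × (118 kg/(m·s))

(B)

Work out the base dimensions of each:
  (A) [s] · [kg·m·s⁻²] = kg·m·s⁻¹
  (B) [kg] / [s] = kg·s⁻¹
  (C) N·s = kg·m·s⁻²·s = kg·m·s⁻¹
  (D) [m²] · [kg·m⁻¹·s⁻¹] = kg·m·s⁻¹
All reduce to kg·m·s⁻¹ except (B), which is kg·s⁻¹.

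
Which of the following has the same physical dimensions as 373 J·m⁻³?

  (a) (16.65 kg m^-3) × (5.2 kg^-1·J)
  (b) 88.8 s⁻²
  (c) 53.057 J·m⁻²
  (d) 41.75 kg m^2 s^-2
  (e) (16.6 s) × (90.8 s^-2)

(a)

Reference: J·m⁻³ = N·m·m⁻³ = kg·m⁻¹·s⁻².
Each option:
  (a) [kg·m⁻³] · [m²·s⁻²] = kg·m⁻¹·s⁻²  ← same
  (b) s⁻²
  (c) J·m⁻² = N·m·m⁻² = kg·s⁻²
  (d) kg·m²·s⁻²
  (e) [s] · [s⁻²] = s⁻¹
Only (a) matches kg·m⁻¹·s⁻².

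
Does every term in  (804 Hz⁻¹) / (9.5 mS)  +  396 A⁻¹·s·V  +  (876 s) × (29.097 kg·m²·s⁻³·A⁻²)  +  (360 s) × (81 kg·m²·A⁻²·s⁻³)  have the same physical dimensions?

In SI base units:
  (804 Hz⁻¹) / (9.5 mS):  [s] / [kg⁻¹·m⁻²·s³·A²] = kg·m²·s⁻²·A⁻²
  396 A⁻¹·s·V:  V·s·A⁻¹ = J·C⁻¹·s·A⁻¹ = kg·m²·s⁻²·A⁻²
  (876 s) × (29.097 kg·m²·s⁻³·A⁻²):  [s] · [kg·m²·s⁻³·A⁻²] = kg·m²·s⁻²·A⁻²
  (360 s) × (81 kg·m²·A⁻²·s⁻³):  [s] · [kg·m²·s⁻³·A⁻²] = kg·m²·s⁻²·A⁻²
Every term reduces to kg·m²·s⁻²·A⁻².

Yes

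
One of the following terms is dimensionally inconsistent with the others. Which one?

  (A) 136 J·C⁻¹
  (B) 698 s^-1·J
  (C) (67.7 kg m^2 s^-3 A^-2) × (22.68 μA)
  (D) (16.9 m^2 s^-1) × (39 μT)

(B)

Dimensions:
  (A) J·C⁻¹ = N·m·(s·A)⁻¹ = kg·m²·s⁻³·A⁻¹
  (B) J·s⁻¹ = N·m·s⁻¹ = kg·m²·s⁻³
  (C) [kg·m²·s⁻³·A⁻²] · [A] = kg·m²·s⁻³·A⁻¹
  (D) [m²·s⁻¹] · [kg·s⁻²·A⁻¹] = kg·m²·s⁻³·A⁻¹
All reduce to kg·m²·s⁻³·A⁻¹ except (B), which is kg·m²·s⁻³.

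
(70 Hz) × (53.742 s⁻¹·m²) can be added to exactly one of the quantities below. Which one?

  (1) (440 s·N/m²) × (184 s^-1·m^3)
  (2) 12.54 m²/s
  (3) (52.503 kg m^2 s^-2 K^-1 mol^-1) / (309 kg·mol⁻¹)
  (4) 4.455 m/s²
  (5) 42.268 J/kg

(5)

Reference: [s⁻¹] · [m²·s⁻¹] = m²·s⁻².
Each option:
  (1) [kg·m⁻¹·s⁻¹] · [m³·s⁻¹] = kg·m²·s⁻²
  (2) m²·s⁻¹
  (3) [kg·m²·s⁻²·K⁻¹·mol⁻¹] / [kg·mol⁻¹] = m²·s⁻²·K⁻¹
  (4) m·s⁻²
  (5) J·kg⁻¹ = N·m·kg⁻¹ = m²·s⁻²  ← same
Only (5) matches m²·s⁻².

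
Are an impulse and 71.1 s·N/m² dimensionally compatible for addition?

No

Work out the base dimensions of each:
  an impulse:  [impulse] = kg·m·s⁻¹
  71.1 s·N/m²:  N·s·m⁻² = kg·m·s⁻²·s·m⁻² = kg·m⁻¹·s⁻¹
kg·m·s⁻¹ ≠ kg·m⁻¹·s⁻¹, so they cannot be added.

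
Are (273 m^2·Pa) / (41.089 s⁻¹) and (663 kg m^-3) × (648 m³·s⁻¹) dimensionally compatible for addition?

No

Reduce each to base SI dimensions:
  (273 m^2·Pa) / (41.089 s⁻¹):  [kg·m·s⁻²] / [s⁻¹] = kg·m·s⁻¹
  (663 kg m^-3) × (648 m³·s⁻¹):  [kg·m⁻³] · [m³·s⁻¹] = kg·s⁻¹
kg·m·s⁻¹ ≠ kg·s⁻¹, so they cannot be added.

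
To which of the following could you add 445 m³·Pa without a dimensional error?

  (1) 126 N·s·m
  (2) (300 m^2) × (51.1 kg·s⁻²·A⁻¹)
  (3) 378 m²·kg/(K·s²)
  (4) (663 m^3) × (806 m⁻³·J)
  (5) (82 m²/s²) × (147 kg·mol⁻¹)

(4)

Reference: Pa·m³ = N·m⁻²·m³ = kg·m²·s⁻².
Each option:
  (1) N·m·s = kg·m·s⁻²·m·s = kg·m²·s⁻¹
  (2) [m²] · [kg·s⁻²·A⁻¹] = kg·m²·s⁻²·A⁻¹
  (3) kg·m²·s⁻²·K⁻¹
  (4) [m³] · [kg·m⁻¹·s⁻²] = kg·m²·s⁻²  ← same
  (5) [m²·s⁻²] · [kg·mol⁻¹] = kg·m²·s⁻²·mol⁻¹
Only (4) matches kg·m²·s⁻².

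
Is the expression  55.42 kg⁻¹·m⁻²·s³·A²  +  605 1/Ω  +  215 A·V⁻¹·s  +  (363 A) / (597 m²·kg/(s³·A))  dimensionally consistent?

No

Work out the base dimensions of each:
  55.42 kg⁻¹·m⁻²·s³·A²:  kg⁻¹·m⁻²·s³·A²
  605 1/Ω:  Ω⁻¹ = (V·A⁻¹)⁻¹ = kg⁻¹·m⁻²·s³·A²
  215 A·V⁻¹·s:  A·s·V⁻¹ = A·s·(J·C⁻¹)⁻¹ = kg⁻¹·m⁻²·s⁴·A²
  (363 A) / (597 m²·kg/(s³·A)):  [A] / [kg·m²·s⁻³·A⁻¹] = kg⁻¹·m⁻²·s³·A²
The terms do not share a single dimension (kg⁻¹·m⁻²·s³·A² vs kg⁻¹·m⁻²·s⁴·A²).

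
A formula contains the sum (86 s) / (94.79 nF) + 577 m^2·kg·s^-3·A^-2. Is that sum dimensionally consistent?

Yes

Dimensions:
  (86 s) / (94.79 nF):  [s] / [kg⁻¹·m⁻²·s⁴·A²] = kg·m²·s⁻³·A⁻²
  577 m^2·kg·s^-3·A^-2:  kg·m²·s⁻³·A⁻²
Both are kg·m²·s⁻³·A⁻², so they have the same dimensions and can be added.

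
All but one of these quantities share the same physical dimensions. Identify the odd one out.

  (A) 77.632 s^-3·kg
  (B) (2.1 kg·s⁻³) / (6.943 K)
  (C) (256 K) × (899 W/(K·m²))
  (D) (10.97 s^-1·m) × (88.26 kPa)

(B)

Expand each in SI base units:
  (A) kg·s⁻³
  (B) [kg·s⁻³] / [K] = kg·s⁻³·K⁻¹
  (C) [K] · [kg·s⁻³·K⁻¹] = kg·s⁻³
  (D) [m·s⁻¹] · [kg·m⁻¹·s⁻²] = kg·s⁻³
All reduce to kg·s⁻³ except (B), which is kg·s⁻³·K⁻¹.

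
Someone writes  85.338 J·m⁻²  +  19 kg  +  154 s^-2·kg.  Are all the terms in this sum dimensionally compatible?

Dimensions:
  85.338 J·m⁻²:  J·m⁻² = N·m·m⁻² = kg·s⁻²
  19 kg:  kg
  154 s^-2·kg:  kg·s⁻²
The terms do not share a single dimension (kg vs kg·s⁻²).

No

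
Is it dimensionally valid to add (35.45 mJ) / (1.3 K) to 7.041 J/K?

In SI base units:
  (35.45 mJ) / (1.3 K):  [kg·m²·s⁻²] / [K] = kg·m²·s⁻²·K⁻¹
  7.041 J/K:  J·K⁻¹ = N·m·K⁻¹ = kg·m²·s⁻²·K⁻¹
Both are kg·m²·s⁻²·K⁻¹, so they have the same dimensions and can be added.

Yes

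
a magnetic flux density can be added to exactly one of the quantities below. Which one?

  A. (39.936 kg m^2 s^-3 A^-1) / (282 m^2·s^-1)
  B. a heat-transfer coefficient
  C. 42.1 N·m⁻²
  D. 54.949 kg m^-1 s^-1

Reference: [magnetic flux density] = kg·s⁻²·A⁻¹.
Each option:
  A. [kg·m²·s⁻³·A⁻¹] / [m²·s⁻¹] = kg·s⁻²·A⁻¹  ← same
  B. [heat-transfer coefficient] = kg·s⁻³·K⁻¹
  C. N·m⁻² = kg·m·s⁻²·m⁻² = kg·m⁻¹·s⁻²
  D. kg·m⁻¹·s⁻¹
Only A. matches kg·s⁻²·A⁻¹.

A.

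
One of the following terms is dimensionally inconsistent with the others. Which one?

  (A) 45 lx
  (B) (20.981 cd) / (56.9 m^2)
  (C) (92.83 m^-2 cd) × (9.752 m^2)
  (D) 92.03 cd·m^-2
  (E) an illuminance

Expand each in SI base units:
  (A) lx = lm·m⁻² = m⁻²·cd
  (B) [cd] / [m²] = m⁻²·cd
  (C) [m⁻²·cd] · [m²] = cd
  (D) cd·m⁻² = m⁻²·cd
  (E) [illuminance] = m⁻²·cd
All reduce to m⁻²·cd except (C), which is cd.

(C)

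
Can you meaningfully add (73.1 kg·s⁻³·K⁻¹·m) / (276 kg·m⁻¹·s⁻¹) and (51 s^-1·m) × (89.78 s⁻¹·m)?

No

In SI base units:
  (73.1 kg·s⁻³·K⁻¹·m) / (276 kg·m⁻¹·s⁻¹):  [kg·m·s⁻³·K⁻¹] / [kg·m⁻¹·s⁻¹] = m²·s⁻²·K⁻¹
  (51 s^-1·m) × (89.78 s⁻¹·m):  [m·s⁻¹] · [m·s⁻¹] = m²·s⁻²
m²·s⁻²·K⁻¹ ≠ m²·s⁻², so they cannot be added.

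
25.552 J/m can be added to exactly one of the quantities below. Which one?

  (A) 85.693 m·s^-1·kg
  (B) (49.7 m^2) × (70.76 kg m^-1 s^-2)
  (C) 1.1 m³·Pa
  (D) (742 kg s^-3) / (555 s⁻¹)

Reference: J·m⁻¹ = N·m·m⁻¹ = kg·m·s⁻².
Each option:
  (A) kg·m·s⁻¹
  (B) [m²] · [kg·m⁻¹·s⁻²] = kg·m·s⁻²  ← same
  (C) Pa·m³ = N·m⁻²·m³ = kg·m²·s⁻²
  (D) [kg·s⁻³] / [s⁻¹] = kg·s⁻²
Only (B) matches kg·m·s⁻².

(B)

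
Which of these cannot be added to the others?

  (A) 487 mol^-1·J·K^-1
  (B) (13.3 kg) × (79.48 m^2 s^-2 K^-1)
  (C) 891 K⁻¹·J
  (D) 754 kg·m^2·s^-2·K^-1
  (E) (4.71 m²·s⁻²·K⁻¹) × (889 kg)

(A)

Work out the base dimensions of each:
  (A) J·mol⁻¹·K⁻¹ = N·m·mol⁻¹·K⁻¹ = kg·m²·s⁻²·K⁻¹·mol⁻¹
  (B) [kg] · [m²·s⁻²·K⁻¹] = kg·m²·s⁻²·K⁻¹
  (C) J·K⁻¹ = N·m·K⁻¹ = kg·m²·s⁻²·K⁻¹
  (D) kg·m²·s⁻²·K⁻¹
  (E) [m²·s⁻²·K⁻¹] · [kg] = kg·m²·s⁻²·K⁻¹
All reduce to kg·m²·s⁻²·K⁻¹ except (A), which is kg·m²·s⁻²·K⁻¹·mol⁻¹.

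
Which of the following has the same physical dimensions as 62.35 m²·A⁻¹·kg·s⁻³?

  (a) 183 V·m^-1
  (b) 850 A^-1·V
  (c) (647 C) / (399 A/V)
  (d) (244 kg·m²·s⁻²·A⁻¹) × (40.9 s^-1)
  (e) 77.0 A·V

(d)

Reference: kg·m²·s⁻³·A⁻¹.
Each option:
  (a) V·m⁻¹ = J·C⁻¹·m⁻¹ = kg·m·s⁻³·A⁻¹
  (b) V·A⁻¹ = J·C⁻¹·A⁻¹ = kg·m²·s⁻³·A⁻²
  (c) [s·A] / [kg⁻¹·m⁻²·s³·A²] = kg·m²·s⁻²·A⁻¹
  (d) [kg·m²·s⁻²·A⁻¹] · [s⁻¹] = kg·m²·s⁻³·A⁻¹  ← same
  (e) V·A = J·C⁻¹·A = kg·m²·s⁻³
Only (d) matches kg·m²·s⁻³·A⁻¹.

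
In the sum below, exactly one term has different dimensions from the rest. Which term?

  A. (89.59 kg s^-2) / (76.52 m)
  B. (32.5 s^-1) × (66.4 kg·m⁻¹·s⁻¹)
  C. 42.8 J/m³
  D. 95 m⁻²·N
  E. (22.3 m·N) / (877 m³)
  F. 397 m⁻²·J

Work out the base dimensions of each:
  A. [kg·s⁻²] / [m] = kg·m⁻¹·s⁻²
  B. [s⁻¹] · [kg·m⁻¹·s⁻¹] = kg·m⁻¹·s⁻²
  C. J·m⁻³ = N·m·m⁻³ = kg·m⁻¹·s⁻²
  D. N·m⁻² = kg·m·s⁻²·m⁻² = kg·m⁻¹·s⁻²
  E. [kg·m²·s⁻²] / [m³] = kg·m⁻¹·s⁻²
  F. J·m⁻² = N·m·m⁻² = kg·s⁻²
All reduce to kg·m⁻¹·s⁻² except F., which is kg·s⁻².

F.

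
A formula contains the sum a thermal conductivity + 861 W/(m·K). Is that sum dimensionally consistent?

Work out the base dimensions of each:
  a thermal conductivity:  [thermal conductivity] = kg·m·s⁻³·K⁻¹
  861 W/(m·K):  W·m⁻¹·K⁻¹ = J·s⁻¹·m⁻¹·K⁻¹ = kg·m·s⁻³·K⁻¹
Both are kg·m·s⁻³·K⁻¹, so they have the same dimensions and can be added.

Yes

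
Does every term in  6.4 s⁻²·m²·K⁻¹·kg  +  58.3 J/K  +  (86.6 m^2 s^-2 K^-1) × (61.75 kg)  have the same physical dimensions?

Yes

Dimensions:
  6.4 s⁻²·m²·K⁻¹·kg:  kg·m²·s⁻²·K⁻¹
  58.3 J/K:  J·K⁻¹ = N·m·K⁻¹ = kg·m²·s⁻²·K⁻¹
  (86.6 m^2 s^-2 K^-1) × (61.75 kg):  [m²·s⁻²·K⁻¹] · [kg] = kg·m²·s⁻²·K⁻¹
Every term reduces to kg·m²·s⁻²·K⁻¹.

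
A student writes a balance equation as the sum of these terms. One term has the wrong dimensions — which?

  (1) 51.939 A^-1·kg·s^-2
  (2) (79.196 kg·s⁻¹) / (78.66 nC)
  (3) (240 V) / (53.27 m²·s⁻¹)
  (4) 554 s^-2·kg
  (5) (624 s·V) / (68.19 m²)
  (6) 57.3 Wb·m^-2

(4)

In SI base units:
  (1) kg·s⁻²·A⁻¹
  (2) [kg·s⁻¹] / [s·A] = kg·s⁻²·A⁻¹
  (3) [kg·m²·s⁻³·A⁻¹] / [m²·s⁻¹] = kg·s⁻²·A⁻¹
  (4) kg·s⁻²
  (5) [kg·m²·s⁻²·A⁻¹] / [m²] = kg·s⁻²·A⁻¹
  (6) Wb·m⁻² = V·s·m⁻² = kg·s⁻²·A⁻¹
All reduce to kg·s⁻²·A⁻¹ except (4), which is kg·s⁻².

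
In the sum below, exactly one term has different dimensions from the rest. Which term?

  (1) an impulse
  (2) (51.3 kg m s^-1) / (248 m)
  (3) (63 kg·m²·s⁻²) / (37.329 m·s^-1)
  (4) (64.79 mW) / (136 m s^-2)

(2)

Work out the base dimensions of each:
  (1) [impulse] = kg·m·s⁻¹
  (2) [kg·m·s⁻¹] / [m] = kg·s⁻¹
  (3) [kg·m²·s⁻²] / [m·s⁻¹] = kg·m·s⁻¹
  (4) [kg·m²·s⁻³] / [m·s⁻²] = kg·m·s⁻¹
All reduce to kg·m·s⁻¹ except (2), which is kg·s⁻¹.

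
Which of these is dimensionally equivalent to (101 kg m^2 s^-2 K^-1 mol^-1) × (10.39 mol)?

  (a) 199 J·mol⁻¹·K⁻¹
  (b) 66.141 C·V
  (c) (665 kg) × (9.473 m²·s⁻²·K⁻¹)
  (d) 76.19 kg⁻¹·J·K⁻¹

Reference: [kg·m²·s⁻²·K⁻¹·mol⁻¹] · [mol] = kg·m²·s⁻²·K⁻¹.
Each option:
  (a) J·mol⁻¹·K⁻¹ = N·m·mol⁻¹·K⁻¹ = kg·m²·s⁻²·K⁻¹·mol⁻¹
  (b) C·V = s·A·J·C⁻¹ = kg·m²·s⁻²
  (c) [kg] · [m²·s⁻²·K⁻¹] = kg·m²·s⁻²·K⁻¹  ← same
  (d) J·kg⁻¹·K⁻¹ = N·m·kg⁻¹·K⁻¹ = m²·s⁻²·K⁻¹
Only (c) matches kg·m²·s⁻²·K⁻¹.

(c)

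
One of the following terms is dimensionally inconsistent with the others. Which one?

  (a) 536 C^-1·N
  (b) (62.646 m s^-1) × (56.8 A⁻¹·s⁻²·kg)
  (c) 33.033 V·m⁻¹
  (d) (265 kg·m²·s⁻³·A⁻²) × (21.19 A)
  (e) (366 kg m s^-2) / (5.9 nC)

Dimensions:
  (a) N·C⁻¹ = kg·m·s⁻²·(s·A)⁻¹ = kg·m·s⁻³·A⁻¹
  (b) [m·s⁻¹] · [kg·s⁻²·A⁻¹] = kg·m·s⁻³·A⁻¹
  (c) V·m⁻¹ = J·C⁻¹·m⁻¹ = kg·m·s⁻³·A⁻¹
  (d) [kg·m²·s⁻³·A⁻²] · [A] = kg·m²·s⁻³·A⁻¹
  (e) [kg·m·s⁻²] / [s·A] = kg·m·s⁻³·A⁻¹
All reduce to kg·m·s⁻³·A⁻¹ except (d), which is kg·m²·s⁻³·A⁻¹.

(d)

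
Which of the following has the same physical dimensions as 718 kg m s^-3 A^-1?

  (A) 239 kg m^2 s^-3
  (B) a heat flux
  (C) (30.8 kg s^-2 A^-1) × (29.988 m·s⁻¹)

Reference: kg·m·s⁻³·A⁻¹.
Each option:
  (A) kg·m²·s⁻³
  (B) [heat flux] = kg·s⁻³
  (C) [kg·s⁻²·A⁻¹] · [m·s⁻¹] = kg·m·s⁻³·A⁻¹  ← same
Only (C) matches kg·m·s⁻³·A⁻¹.

(C)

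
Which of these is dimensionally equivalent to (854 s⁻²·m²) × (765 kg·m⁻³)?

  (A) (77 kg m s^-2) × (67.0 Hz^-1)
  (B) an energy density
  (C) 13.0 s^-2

(B)

Reference: [m²·s⁻²] · [kg·m⁻³] = kg·m⁻¹·s⁻².
Each option:
  (A) [kg·m·s⁻²] · [s] = kg·m·s⁻¹
  (B) [energy density] = kg·m⁻¹·s⁻²  ← same
  (C) s⁻²
Only (B) matches kg·m⁻¹·s⁻².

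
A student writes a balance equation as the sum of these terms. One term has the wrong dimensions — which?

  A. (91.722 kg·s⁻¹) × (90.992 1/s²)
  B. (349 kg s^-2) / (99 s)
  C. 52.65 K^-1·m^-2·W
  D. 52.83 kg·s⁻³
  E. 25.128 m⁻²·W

Work out the base dimensions of each:
  A. [kg·s⁻¹] · [s⁻²] = kg·s⁻³
  B. [kg·s⁻²] / [s] = kg·s⁻³
  C. W·m⁻²·K⁻¹ = J·s⁻¹·m⁻²·K⁻¹ = kg·s⁻³·K⁻¹
  D. kg·s⁻³
  E. W·m⁻² = J·s⁻¹·m⁻² = kg·s⁻³
All reduce to kg·s⁻³ except C., which is kg·s⁻³·K⁻¹.

C.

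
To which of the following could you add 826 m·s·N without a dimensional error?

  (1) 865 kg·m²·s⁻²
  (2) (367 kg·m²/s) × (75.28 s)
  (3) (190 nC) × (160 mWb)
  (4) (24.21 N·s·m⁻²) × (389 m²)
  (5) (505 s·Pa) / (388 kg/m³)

(3)

Reference: N·m·s = kg·m·s⁻²·m·s = kg·m²·s⁻¹.
Each option:
  (1) kg·m²·s⁻²
  (2) [kg·m²·s⁻¹] · [s] = kg·m²
  (3) [s·A] · [kg·m²·s⁻²·A⁻¹] = kg·m²·s⁻¹  ← same
  (4) [kg·m⁻¹·s⁻¹] · [m²] = kg·m·s⁻¹
  (5) [kg·m⁻¹·s⁻¹] / [kg·m⁻³] = m²·s⁻¹
Only (3) matches kg·m²·s⁻¹.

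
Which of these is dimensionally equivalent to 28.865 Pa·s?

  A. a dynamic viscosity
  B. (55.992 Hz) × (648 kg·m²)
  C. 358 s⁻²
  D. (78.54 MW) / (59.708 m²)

Reference: Pa·s = N·m⁻²·s = kg·m⁻¹·s⁻¹.
Each option:
  A. [dynamic viscosity] = kg·m⁻¹·s⁻¹  ← same
  B. [s⁻¹] · [kg·m²] = kg·m²·s⁻¹
  C. s⁻²
  D. [kg·m²·s⁻³] / [m²] = kg·s⁻³
Only A. matches kg·m⁻¹·s⁻¹.

A.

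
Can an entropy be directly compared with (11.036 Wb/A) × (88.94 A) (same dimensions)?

In SI base units:
  an entropy:  [entropy] = kg·m²·s⁻²·K⁻¹
  (11.036 Wb/A) × (88.94 A):  [kg·m²·s⁻²·A⁻²] · [A] = kg·m²·s⁻²·A⁻¹
kg·m²·s⁻²·K⁻¹ ≠ kg·m²·s⁻²·A⁻¹, so they cannot be added.

No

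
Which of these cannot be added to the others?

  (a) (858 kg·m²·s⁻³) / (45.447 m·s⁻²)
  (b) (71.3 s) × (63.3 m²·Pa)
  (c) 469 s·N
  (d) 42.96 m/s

Work out the base dimensions of each:
  (a) [kg·m²·s⁻³] / [m·s⁻²] = kg·m·s⁻¹
  (b) [s] · [kg·m·s⁻²] = kg·m·s⁻¹
  (c) N·s = kg·m·s⁻²·s = kg·m·s⁻¹
  (d) m·s⁻¹
All reduce to kg·m·s⁻¹ except (d), which is m·s⁻¹.

(d)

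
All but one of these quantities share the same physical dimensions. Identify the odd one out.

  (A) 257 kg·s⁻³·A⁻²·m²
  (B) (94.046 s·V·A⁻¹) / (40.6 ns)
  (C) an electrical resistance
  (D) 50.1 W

(D)

Dimensions:
  (A) kg·m²·s⁻³·A⁻²
  (B) [kg·m²·s⁻²·A⁻²] / [s] = kg·m²·s⁻³·A⁻²
  (C) [electrical resistance] = kg·m²·s⁻³·A⁻²
  (D) W = J·s⁻¹ = kg·m²·s⁻³
All reduce to kg·m²·s⁻³·A⁻² except (D), which is kg·m²·s⁻³.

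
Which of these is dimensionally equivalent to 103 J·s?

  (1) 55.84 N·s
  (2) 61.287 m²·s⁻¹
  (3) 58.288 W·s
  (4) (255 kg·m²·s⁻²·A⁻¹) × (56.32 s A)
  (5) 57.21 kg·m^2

Reference: J·s = N·m·s = kg·m²·s⁻¹.
Each option:
  (1) N·s = kg·m·s⁻²·s = kg·m·s⁻¹
  (2) m²·s⁻¹
  (3) W·s = J·s⁻¹·s = kg·m²·s⁻²
  (4) [kg·m²·s⁻²·A⁻¹] · [s·A] = kg·m²·s⁻¹  ← same
  (5) kg·m²
Only (4) matches kg·m²·s⁻¹.

(4)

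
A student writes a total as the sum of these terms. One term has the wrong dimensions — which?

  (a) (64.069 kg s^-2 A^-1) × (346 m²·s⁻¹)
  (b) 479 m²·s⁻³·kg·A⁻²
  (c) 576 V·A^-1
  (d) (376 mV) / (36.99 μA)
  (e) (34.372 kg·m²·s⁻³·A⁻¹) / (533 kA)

(a)

Expand each in SI base units:
  (a) [kg·s⁻²·A⁻¹] · [m²·s⁻¹] = kg·m²·s⁻³·A⁻¹
  (b) kg·m²·s⁻³·A⁻²
  (c) V·A⁻¹ = J·C⁻¹·A⁻¹ = kg·m²·s⁻³·A⁻²
  (d) [kg·m²·s⁻³·A⁻¹] / [A] = kg·m²·s⁻³·A⁻²
  (e) [kg·m²·s⁻³·A⁻¹] / [A] = kg·m²·s⁻³·A⁻²
All reduce to kg·m²·s⁻³·A⁻² except (a), which is kg·m²·s⁻³·A⁻¹.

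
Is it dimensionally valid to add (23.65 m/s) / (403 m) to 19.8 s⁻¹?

Yes

In SI base units:
  (23.65 m/s) / (403 m):  [m·s⁻¹] / [m] = s⁻¹
  19.8 s⁻¹:  s⁻¹
Both are s⁻¹, so they have the same dimensions and can be added.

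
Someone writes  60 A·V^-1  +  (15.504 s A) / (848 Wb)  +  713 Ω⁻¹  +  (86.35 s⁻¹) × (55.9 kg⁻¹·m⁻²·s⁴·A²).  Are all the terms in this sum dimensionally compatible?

Yes

Work out the base dimensions of each:
  60 A·V^-1:  A·V⁻¹ = A·(J·C⁻¹)⁻¹ = kg⁻¹·m⁻²·s³·A²
  (15.504 s A) / (848 Wb):  [s·A] / [kg·m²·s⁻²·A⁻¹] = kg⁻¹·m⁻²·s³·A²
  713 Ω⁻¹:  Ω⁻¹ = (V·A⁻¹)⁻¹ = kg⁻¹·m⁻²·s³·A²
  (86.35 s⁻¹) × (55.9 kg⁻¹·m⁻²·s⁴·A²):  [s⁻¹] · [kg⁻¹·m⁻²·s⁴·A²] = kg⁻¹·m⁻²·s³·A²
Every term reduces to kg⁻¹·m⁻²·s³·A².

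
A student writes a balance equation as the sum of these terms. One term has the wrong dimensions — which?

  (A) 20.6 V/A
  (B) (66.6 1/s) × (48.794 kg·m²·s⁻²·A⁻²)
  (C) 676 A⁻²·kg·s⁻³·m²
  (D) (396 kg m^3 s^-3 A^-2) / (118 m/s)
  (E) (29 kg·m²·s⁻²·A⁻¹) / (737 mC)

Expand each in SI base units:
  (A) V·A⁻¹ = J·C⁻¹·A⁻¹ = kg·m²·s⁻³·A⁻²
  (B) [s⁻¹] · [kg·m²·s⁻²·A⁻²] = kg·m²·s⁻³·A⁻²
  (C) kg·m²·s⁻³·A⁻²
  (D) [kg·m³·s⁻³·A⁻²] / [m·s⁻¹] = kg·m²·s⁻²·A⁻²
  (E) [kg·m²·s⁻²·A⁻¹] / [s·A] = kg·m²·s⁻³·A⁻²
All reduce to kg·m²·s⁻³·A⁻² except (D), which is kg·m²·s⁻²·A⁻².

(D)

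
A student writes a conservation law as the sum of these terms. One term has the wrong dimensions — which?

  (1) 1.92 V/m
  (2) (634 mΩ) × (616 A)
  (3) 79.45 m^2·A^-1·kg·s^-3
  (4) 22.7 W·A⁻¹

Expand each in SI base units:
  (1) V·m⁻¹ = J·C⁻¹·m⁻¹ = kg·m·s⁻³·A⁻¹
  (2) [kg·m²·s⁻³·A⁻²] · [A] = kg·m²·s⁻³·A⁻¹
  (3) kg·m²·s⁻³·A⁻¹
  (4) W·A⁻¹ = J·s⁻¹·A⁻¹ = kg·m²·s⁻³·A⁻¹
All reduce to kg·m²·s⁻³·A⁻¹ except (1), which is kg·m·s⁻³·A⁻¹.

(1)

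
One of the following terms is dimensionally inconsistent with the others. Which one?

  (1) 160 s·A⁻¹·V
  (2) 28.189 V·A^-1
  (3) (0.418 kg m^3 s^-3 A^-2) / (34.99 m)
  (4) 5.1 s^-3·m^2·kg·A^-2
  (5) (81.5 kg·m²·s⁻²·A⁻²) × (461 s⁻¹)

Reduce each to base SI dimensions:
  (1) V·s·A⁻¹ = J·C⁻¹·s·A⁻¹ = kg·m²·s⁻²·A⁻²
  (2) V·A⁻¹ = J·C⁻¹·A⁻¹ = kg·m²·s⁻³·A⁻²
  (3) [kg·m³·s⁻³·A⁻²] / [m] = kg·m²·s⁻³·A⁻²
  (4) kg·m²·s⁻³·A⁻²
  (5) [kg·m²·s⁻²·A⁻²] · [s⁻¹] = kg·m²·s⁻³·A⁻²
All reduce to kg·m²·s⁻³·A⁻² except (1), which is kg·m²·s⁻²·A⁻².

(1)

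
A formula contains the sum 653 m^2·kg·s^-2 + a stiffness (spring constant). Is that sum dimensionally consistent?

Dimensions:
  653 m^2·kg·s^-2:  kg·m²·s⁻²
  a stiffness (spring constant):  [stiffness (spring constant)] = kg·s⁻²
kg·m²·s⁻² ≠ kg·s⁻², so they cannot be added.

No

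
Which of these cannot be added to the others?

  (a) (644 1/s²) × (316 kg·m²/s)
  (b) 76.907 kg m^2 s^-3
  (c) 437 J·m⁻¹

(c)

Expand each in SI base units:
  (a) [s⁻²] · [kg·m²·s⁻¹] = kg·m²·s⁻³
  (b) kg·m²·s⁻³
  (c) J·m⁻¹ = N·m·m⁻¹ = kg·m·s⁻²
All reduce to kg·m²·s⁻³ except (c), which is kg·m·s⁻².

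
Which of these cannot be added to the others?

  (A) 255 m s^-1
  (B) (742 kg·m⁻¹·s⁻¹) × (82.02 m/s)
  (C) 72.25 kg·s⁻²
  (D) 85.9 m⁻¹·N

(A)

In SI base units:
  (A) m·s⁻¹
  (B) [kg·m⁻¹·s⁻¹] · [m·s⁻¹] = kg·s⁻²
  (C) kg·s⁻²
  (D) N·m⁻¹ = kg·m·s⁻²·m⁻¹ = kg·s⁻²
All reduce to kg·s⁻² except (A), which is m·s⁻¹.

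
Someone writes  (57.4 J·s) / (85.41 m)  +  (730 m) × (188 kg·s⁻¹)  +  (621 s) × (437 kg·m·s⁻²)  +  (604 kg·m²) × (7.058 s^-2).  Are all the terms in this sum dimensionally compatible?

No

Reduce each to base SI dimensions:
  (57.4 J·s) / (85.41 m):  [kg·m²·s⁻¹] / [m] = kg·m·s⁻¹
  (730 m) × (188 kg·s⁻¹):  [m] · [kg·s⁻¹] = kg·m·s⁻¹
  (621 s) × (437 kg·m·s⁻²):  [s] · [kg·m·s⁻²] = kg·m·s⁻¹
  (604 kg·m²) × (7.058 s^-2):  [kg·m²] · [s⁻²] = kg·m²·s⁻²
The terms do not share a single dimension (kg·m²·s⁻² vs kg·m·s⁻¹).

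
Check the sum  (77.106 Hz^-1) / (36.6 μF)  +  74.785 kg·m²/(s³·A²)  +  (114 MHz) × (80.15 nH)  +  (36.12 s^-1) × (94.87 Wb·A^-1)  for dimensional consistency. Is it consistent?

Dimensions:
  (77.106 Hz^-1) / (36.6 μF):  [s] / [kg⁻¹·m⁻²·s⁴·A²] = kg·m²·s⁻³·A⁻²
  74.785 kg·m²/(s³·A²):  kg·m²·s⁻³·A⁻²
  (114 MHz) × (80.15 nH):  [s⁻¹] · [kg·m²·s⁻²·A⁻²] = kg·m²·s⁻³·A⁻²
  (36.12 s^-1) × (94.87 Wb·A^-1):  [s⁻¹] · [kg·m²·s⁻²·A⁻²] = kg·m²·s⁻³·A⁻²
Every term reduces to kg·m²·s⁻³·A⁻².

Yes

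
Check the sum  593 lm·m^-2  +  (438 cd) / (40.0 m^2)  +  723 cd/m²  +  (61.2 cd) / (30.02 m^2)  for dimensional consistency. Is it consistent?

Reduce each to base SI dimensions:
  593 lm·m^-2:  lm·m⁻² = cd·m⁻² = m⁻²·cd
  (438 cd) / (40.0 m^2):  [cd] / [m²] = m⁻²·cd
  723 cd/m²:  cd·m⁻² = m⁻²·cd
  (61.2 cd) / (30.02 m^2):  [cd] / [m²] = m⁻²·cd
Every term reduces to m⁻²·cd.

Yes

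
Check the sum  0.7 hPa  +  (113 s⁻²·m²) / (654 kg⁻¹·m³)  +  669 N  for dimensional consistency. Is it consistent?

Work out the base dimensions of each:
  0.7 hPa:  Pa = N·m⁻² = kg·m⁻¹·s⁻²
  (113 s⁻²·m²) / (654 kg⁻¹·m³):  [m²·s⁻²] / [kg⁻¹·m³] = kg·m⁻¹·s⁻²
  669 N:  N = kg·m·s⁻²
The terms do not share a single dimension (kg·m·s⁻² vs kg·m⁻¹·s⁻²).

No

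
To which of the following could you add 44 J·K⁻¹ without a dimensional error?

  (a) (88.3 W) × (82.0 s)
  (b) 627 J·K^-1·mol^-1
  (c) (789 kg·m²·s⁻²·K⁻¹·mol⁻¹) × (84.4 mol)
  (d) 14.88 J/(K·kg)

(c)

Reference: J·K⁻¹ = N·m·K⁻¹ = kg·m²·s⁻²·K⁻¹.
Each option:
  (a) [kg·m²·s⁻³] · [s] = kg·m²·s⁻²
  (b) J·mol⁻¹·K⁻¹ = N·m·mol⁻¹·K⁻¹ = kg·m²·s⁻²·K⁻¹·mol⁻¹
  (c) [kg·m²·s⁻²·K⁻¹·mol⁻¹] · [mol] = kg·m²·s⁻²·K⁻¹  ← same
  (d) J·kg⁻¹·K⁻¹ = N·m·kg⁻¹·K⁻¹ = m²·s⁻²·K⁻¹
Only (c) matches kg·m²·s⁻²·K⁻¹.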